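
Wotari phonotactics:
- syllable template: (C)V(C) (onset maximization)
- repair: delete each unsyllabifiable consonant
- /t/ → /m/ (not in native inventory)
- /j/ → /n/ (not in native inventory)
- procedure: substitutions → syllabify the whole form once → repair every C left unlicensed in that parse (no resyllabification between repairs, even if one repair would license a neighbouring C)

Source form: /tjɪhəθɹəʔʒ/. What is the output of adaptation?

nɪhəθɹəʔ

Substitution: /t/ → /m/, /j/ → /n/, giving /mnɪhəθɹəʔʒ/.
The consonants /m/, /ʒ/ cannot be parsed into a legal (C)V(C) syllable (at most one coda consonant is licensed; onsets are limited to one consonant).
Deleting the stranded consonants removes /m/, /ʒ/.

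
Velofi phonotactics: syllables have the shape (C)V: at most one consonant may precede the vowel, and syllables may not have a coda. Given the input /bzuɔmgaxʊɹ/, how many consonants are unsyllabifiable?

The consonants /b/, /m/, /ɹ/ cannot be parsed into a legal (C)V syllable (no codas are permitted; onsets are limited to one consonant).

3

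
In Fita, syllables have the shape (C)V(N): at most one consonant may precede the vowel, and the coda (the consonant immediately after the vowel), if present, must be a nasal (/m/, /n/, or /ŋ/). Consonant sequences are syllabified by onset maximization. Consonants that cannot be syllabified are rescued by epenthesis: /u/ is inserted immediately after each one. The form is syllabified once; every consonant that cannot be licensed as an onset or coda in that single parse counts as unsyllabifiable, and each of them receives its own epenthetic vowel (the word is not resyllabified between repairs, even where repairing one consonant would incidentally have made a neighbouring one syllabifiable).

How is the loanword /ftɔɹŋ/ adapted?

futɔɹuŋu

The consonants /f/, /ɹ/, /ŋ/ cannot be parsed into a legal (C)V(N) syllable (only a nasal (/m/, /n/, or /ŋ/) is licensed in coda position; onsets are limited to one consonant).
Each unlicensed consonant becomes the onset of a new syllable: /f/ → /fu/, /ɹ/ → /ɹu/, /ŋ/ → /ŋu/.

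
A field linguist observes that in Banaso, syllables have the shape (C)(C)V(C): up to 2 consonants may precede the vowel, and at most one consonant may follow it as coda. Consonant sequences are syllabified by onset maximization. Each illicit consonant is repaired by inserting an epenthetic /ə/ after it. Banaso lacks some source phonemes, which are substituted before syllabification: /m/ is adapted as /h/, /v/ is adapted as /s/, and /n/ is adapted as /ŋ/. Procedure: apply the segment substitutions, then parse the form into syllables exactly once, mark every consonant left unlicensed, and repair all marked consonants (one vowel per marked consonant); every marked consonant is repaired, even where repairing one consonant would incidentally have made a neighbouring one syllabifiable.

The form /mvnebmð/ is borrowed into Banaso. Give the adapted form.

Substitution: /m/ → /h/, /v/ → /s/, /n/ → /ŋ/, giving /hsŋebhð/.
Under (C)(C)V(C), the unsyllabifiable consonants are /h/, /h/, /ð/ (at most one coda consonant is licensed; onsets may contain at most 2 consonants).
Each unlicensed consonant becomes the onset of a new syllable: /h/ → /hə/, /h/ → /hə/, /ð/ → /ðə/.

həsŋebhəðə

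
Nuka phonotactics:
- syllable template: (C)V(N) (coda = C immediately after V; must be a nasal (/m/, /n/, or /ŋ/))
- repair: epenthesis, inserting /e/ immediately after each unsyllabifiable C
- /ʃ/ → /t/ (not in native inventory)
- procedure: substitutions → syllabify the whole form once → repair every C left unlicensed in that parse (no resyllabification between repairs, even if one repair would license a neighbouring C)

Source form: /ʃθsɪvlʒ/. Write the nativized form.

Substitution: /ʃ/ → /t/, giving /tθsɪvlʒ/.
Syllabifying with onset maximization leaves /t/, /θ/, /v/, /l/, /ʒ/ stranded (only a nasal (/m/, /n/, or /ŋ/) is licensed in coda position; onsets are limited to one consonant).
Inserting the epenthetic vowel yields /t/ → /te/, /θ/ → /θe/, /v/ → /ve/, /l/ → /le/, /ʒ/ → /ʒe/.

teθesɪveleʒe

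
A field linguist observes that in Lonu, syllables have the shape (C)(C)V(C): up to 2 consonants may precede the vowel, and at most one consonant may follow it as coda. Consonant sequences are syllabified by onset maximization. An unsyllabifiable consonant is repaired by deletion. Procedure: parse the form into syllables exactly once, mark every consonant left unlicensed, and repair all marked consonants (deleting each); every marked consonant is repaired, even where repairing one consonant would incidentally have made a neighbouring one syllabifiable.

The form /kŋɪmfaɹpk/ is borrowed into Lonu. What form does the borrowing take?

kŋɪmfaɹ

Under (C)(C)V(C), the unsyllabifiable consonants are /p/, /k/ (at most one coda consonant is licensed; onsets may contain at most 2 consonants).
Deletion applies to /p/, /k/.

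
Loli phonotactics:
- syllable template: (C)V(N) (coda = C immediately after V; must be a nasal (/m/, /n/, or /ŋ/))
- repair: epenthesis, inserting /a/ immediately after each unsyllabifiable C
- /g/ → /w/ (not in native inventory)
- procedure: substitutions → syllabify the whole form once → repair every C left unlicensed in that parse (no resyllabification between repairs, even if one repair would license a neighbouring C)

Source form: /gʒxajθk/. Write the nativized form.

Substitution: /g/ → /w/, giving /wʒxajθk/.
Under (C)V(N), the unsyllabifiable consonants are /w/, /ʒ/, /j/, /θ/, /k/ (only a nasal (/m/, /n/, or /ŋ/) is licensed in coda position; onsets are limited to one consonant).
Each unlicensed consonant becomes the onset of a new syllable: /w/ → /wa/, /ʒ/ → /ʒa/, /j/ → /ja/, /θ/ → /θa/, /k/ → /ka/.

waʒaxajaθaka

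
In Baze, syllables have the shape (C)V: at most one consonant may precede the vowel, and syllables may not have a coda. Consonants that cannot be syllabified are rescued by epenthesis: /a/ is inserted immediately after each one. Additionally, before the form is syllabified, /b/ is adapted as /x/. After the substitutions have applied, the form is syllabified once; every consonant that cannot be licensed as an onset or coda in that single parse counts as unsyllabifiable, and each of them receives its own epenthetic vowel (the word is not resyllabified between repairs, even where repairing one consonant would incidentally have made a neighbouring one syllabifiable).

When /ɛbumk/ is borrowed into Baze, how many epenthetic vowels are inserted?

After substitution the input is /ɛxumk/.
The unsyllabifiable consonants are /m/, /k/; each receives one epenthetic vowel.

2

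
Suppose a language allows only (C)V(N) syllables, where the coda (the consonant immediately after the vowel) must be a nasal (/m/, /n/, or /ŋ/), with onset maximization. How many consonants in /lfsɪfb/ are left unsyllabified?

4

The consonants /l/, /f/, /f/, /b/ cannot be parsed into a legal (C)V(N) syllable (only a nasal (/m/, /n/, or /ŋ/) is licensed in coda position; onsets are limited to one consonant).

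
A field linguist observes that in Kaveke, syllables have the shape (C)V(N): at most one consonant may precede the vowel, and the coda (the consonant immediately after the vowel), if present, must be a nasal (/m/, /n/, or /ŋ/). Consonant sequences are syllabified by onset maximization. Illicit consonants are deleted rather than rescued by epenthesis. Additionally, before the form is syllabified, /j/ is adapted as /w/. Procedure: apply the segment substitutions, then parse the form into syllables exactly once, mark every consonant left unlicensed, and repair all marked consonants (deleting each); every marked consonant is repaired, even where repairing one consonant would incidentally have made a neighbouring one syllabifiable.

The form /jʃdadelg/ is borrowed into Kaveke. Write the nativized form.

dade

Substitution: /j/ → /w/, giving /wʃdadelg/.
The consonants /w/, /ʃ/, /l/, /g/ cannot be parsed into a legal (C)V(N) syllable (only a nasal (/m/, /n/, or /ŋ/) is licensed in coda position; onsets are limited to one consonant).
Deletion applies to /w/, /ʃ/, /l/, /g/.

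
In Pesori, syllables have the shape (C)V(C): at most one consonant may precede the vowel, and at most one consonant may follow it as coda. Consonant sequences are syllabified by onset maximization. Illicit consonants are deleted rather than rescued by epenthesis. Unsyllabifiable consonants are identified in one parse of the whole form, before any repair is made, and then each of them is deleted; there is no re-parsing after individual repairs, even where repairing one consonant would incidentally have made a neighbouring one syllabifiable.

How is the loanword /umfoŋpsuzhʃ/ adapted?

umfoŋsuz

Under (C)V(C), the unsyllabifiable consonants are /p/, /h/, /ʃ/ (at most one coda consonant is licensed; onsets are limited to one consonant).
Deletion applies to /p/, /h/, /ʃ/.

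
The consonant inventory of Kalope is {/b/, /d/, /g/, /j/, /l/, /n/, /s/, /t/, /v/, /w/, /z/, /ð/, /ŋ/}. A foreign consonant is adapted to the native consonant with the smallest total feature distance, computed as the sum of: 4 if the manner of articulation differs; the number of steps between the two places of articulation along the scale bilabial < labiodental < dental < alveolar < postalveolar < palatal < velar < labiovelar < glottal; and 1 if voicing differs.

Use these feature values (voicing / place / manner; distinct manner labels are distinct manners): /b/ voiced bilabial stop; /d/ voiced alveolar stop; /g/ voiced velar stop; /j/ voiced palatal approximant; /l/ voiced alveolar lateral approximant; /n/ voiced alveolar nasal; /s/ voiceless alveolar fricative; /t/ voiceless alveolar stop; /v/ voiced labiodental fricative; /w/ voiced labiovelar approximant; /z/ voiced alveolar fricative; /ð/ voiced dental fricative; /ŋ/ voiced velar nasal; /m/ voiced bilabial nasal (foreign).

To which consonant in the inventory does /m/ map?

n

/n/ is closest: same manner (nasal), place distance 3 (bilabial→alveolar), same voicing; total 3. Next closest is /b/ at distance 4.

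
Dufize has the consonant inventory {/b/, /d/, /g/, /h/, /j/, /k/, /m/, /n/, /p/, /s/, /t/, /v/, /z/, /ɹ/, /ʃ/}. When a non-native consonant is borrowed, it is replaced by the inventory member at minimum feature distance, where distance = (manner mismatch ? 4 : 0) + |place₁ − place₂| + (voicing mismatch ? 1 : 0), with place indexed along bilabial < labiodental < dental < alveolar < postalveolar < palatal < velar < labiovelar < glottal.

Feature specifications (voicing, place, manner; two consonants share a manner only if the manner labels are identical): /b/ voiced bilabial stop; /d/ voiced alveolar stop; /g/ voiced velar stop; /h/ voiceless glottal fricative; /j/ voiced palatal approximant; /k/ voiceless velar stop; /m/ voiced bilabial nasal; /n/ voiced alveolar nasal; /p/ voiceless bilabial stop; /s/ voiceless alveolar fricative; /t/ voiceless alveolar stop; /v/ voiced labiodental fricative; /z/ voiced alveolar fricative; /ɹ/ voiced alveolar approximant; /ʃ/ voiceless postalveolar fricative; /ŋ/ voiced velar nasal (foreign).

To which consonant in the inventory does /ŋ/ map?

n

/n/ is closest: same manner (nasal), place distance 3 (velar→alveolar), same voicing; total 3. Next closest is /g/ at distance 4.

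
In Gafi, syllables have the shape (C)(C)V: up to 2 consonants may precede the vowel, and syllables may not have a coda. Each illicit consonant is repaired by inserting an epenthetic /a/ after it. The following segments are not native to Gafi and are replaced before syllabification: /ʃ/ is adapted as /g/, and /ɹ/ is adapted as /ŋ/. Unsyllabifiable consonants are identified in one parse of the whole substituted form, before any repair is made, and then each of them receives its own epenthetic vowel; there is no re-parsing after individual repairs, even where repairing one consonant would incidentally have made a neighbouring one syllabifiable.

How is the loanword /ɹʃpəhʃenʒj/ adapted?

Substitution: /ɹ/ → /ŋ/, /ʃ/ → /g/, giving /ŋgpəhgenʒj/.
Under (C)(C)V, the unsyllabifiable consonants are /ŋ/, /n/, /ʒ/, /j/ (no codas are permitted; onsets may contain at most 2 consonants).
Each unlicensed consonant becomes the onset of a new syllable: /ŋ/ → /ŋa/, /n/ → /na/, /ʒ/ → /ʒa/, /j/ → /ja/.

ŋagpəhgenaʒaja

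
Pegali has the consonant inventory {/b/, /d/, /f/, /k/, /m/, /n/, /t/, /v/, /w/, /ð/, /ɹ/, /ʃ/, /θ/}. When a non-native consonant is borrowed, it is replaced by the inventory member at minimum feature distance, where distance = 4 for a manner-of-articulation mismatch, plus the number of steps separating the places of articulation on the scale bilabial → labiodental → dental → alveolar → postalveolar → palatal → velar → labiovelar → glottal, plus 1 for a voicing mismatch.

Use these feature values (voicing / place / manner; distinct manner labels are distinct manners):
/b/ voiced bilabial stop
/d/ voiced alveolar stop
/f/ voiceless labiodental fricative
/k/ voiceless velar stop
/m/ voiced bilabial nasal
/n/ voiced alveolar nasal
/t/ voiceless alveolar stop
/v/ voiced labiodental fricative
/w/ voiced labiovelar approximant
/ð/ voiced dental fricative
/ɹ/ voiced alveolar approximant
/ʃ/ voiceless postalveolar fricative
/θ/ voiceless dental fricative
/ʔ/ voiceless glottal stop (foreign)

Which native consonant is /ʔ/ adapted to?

k

/k/ is closest: same manner (stop), place distance 2 (glottal→velar), same voicing; total 2. Next closest is /t/ at distance 5.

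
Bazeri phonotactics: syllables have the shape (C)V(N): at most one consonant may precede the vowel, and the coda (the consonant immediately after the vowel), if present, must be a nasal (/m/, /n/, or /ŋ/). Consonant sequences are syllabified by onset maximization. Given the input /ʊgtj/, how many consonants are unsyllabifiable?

Under (C)V(N), the unsyllabifiable consonants are /g/, /t/, /j/ (only a nasal (/m/, /n/, or /ŋ/) is licensed in coda position; onsets are limited to one consonant).

3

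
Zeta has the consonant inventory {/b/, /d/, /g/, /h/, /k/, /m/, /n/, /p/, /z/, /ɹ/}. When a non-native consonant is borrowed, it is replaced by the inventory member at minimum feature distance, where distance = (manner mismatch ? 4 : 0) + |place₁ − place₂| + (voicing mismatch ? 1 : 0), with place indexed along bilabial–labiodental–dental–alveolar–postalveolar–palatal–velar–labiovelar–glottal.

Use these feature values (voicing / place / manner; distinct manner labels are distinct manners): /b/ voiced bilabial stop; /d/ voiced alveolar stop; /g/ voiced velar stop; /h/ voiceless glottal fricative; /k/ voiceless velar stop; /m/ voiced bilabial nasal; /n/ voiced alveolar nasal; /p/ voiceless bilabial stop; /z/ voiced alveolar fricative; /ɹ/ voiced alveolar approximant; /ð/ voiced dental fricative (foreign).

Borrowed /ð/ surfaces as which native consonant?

/z/ is closest: same manner (fricative), place distance 1 (dental→alveolar), same voicing; total 1. Next closest is /d/ at distance 5.

z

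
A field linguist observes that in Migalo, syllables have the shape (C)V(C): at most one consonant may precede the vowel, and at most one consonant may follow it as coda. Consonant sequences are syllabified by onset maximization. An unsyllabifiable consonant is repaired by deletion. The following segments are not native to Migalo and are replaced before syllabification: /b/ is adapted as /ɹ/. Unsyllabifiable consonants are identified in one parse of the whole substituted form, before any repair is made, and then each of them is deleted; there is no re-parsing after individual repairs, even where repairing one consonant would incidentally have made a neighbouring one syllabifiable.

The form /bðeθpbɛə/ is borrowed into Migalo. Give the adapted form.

Substitution: /b/ → /ɹ/, giving /ɹðeθpɹɛə/.
Under (C)V(C), the unsyllabifiable consonants are /ɹ/, /p/ (at most one coda consonant is licensed; onsets are limited to one consonant).
Deletion applies to /ɹ/, /p/.

ðeθɹɛə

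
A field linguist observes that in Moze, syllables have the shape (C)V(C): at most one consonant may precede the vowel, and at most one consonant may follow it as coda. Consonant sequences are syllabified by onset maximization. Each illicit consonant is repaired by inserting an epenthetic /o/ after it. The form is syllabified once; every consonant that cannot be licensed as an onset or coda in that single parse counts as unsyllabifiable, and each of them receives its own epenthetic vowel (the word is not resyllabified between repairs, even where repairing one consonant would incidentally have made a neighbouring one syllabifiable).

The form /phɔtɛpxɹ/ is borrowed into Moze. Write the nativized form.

Syllabifying with onset maximization leaves /p/, /x/, /ɹ/ stranded (at most one coda consonant is licensed; onsets are limited to one consonant).
Epenthesis after each stranded consonant: /p/ → /po/, /x/ → /xo/, /ɹ/ → /ɹo/.

pohɔtɛpxoɹo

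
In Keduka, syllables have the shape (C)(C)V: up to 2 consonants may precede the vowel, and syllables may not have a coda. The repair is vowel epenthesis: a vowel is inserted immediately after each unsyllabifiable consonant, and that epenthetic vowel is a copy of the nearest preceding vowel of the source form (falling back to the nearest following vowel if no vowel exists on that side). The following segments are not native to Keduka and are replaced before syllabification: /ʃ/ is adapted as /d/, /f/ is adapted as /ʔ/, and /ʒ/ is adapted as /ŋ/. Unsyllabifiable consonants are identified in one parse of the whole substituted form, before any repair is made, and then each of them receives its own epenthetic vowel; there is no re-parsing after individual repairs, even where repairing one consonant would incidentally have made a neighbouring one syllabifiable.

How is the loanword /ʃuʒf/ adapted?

duŋuʔu

Substitution: /ʃ/ → /d/, /ʒ/ → /ŋ/, /f/ → /ʔ/, giving /duŋʔ/.
Under (C)(C)V, the unsyllabifiable consonants are /ŋ/, /ʔ/ (no codas are permitted; onsets may contain at most 2 consonants).
Epenthesis after each stranded consonant: /ŋ/ → /ŋu/, /ʔ/ → /ʔu/.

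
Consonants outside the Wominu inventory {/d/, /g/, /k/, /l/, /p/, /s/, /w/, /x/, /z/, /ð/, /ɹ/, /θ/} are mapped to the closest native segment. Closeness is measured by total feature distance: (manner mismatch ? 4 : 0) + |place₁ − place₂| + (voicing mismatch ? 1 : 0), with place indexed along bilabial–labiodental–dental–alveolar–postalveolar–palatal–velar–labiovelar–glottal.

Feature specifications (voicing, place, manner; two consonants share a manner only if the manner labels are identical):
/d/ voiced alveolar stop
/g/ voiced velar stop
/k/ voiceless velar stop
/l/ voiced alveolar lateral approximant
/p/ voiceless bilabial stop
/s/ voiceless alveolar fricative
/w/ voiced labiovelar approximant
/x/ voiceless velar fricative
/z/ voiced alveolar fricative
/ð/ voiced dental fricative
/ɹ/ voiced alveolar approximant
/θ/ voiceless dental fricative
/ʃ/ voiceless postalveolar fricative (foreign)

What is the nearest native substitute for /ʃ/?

/s/ is closest: same manner (fricative), place distance 1 (postalveolar→alveolar), same voicing; total 1. Next closest is /x/ at distance 2.

s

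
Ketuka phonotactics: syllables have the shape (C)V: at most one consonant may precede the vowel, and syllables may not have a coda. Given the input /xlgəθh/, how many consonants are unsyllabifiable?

The consonants /x/, /l/, /θ/, /h/ cannot be parsed into a legal (C)V syllable (no codas are permitted; onsets are limited to one consonant).

4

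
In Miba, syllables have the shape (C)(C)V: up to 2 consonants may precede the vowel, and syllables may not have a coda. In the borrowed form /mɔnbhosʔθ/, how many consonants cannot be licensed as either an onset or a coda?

4

Syllabifying with onset maximization leaves /n/, /s/, /ʔ/, /θ/ stranded (no codas are permitted; onsets may contain at most 2 consonants).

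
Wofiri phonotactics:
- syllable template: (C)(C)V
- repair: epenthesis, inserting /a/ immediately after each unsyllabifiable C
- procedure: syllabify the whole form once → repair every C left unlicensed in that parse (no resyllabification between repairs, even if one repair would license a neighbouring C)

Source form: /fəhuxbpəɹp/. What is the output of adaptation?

fəhuxabpəɹapa

Syllabifying with onset maximization leaves /x/, /ɹ/, /p/ stranded (no codas are permitted; onsets may contain at most 2 consonants).
Inserting the epenthetic vowel yields /x/ → /xa/, /ɹ/ → /ɹa/, /p/ → /pa/.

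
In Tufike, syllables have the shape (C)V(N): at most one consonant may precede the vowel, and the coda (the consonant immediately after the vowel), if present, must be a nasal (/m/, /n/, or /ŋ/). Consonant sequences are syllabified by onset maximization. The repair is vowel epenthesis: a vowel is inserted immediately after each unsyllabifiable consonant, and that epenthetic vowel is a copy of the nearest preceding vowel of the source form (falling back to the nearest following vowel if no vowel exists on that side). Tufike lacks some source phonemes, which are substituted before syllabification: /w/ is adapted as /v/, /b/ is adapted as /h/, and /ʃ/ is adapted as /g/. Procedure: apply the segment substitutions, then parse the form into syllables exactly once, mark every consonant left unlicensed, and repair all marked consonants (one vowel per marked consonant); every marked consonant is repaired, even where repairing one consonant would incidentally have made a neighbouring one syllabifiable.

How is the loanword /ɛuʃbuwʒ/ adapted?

Substitution: /ʃ/ → /g/, /b/ → /h/, /w/ → /v/, giving /ɛughuvʒ/.
Under (C)V(N), the unsyllabifiable consonants are /g/, /v/, /ʒ/ (only a nasal (/m/, /n/, or /ŋ/) is licensed in coda position; onsets are limited to one consonant).
Each unlicensed consonant becomes the onset of a new syllable: /g/ → /gu/, /v/ → /vu/, /ʒ/ → /ʒu/.

ɛuguhuvuʒu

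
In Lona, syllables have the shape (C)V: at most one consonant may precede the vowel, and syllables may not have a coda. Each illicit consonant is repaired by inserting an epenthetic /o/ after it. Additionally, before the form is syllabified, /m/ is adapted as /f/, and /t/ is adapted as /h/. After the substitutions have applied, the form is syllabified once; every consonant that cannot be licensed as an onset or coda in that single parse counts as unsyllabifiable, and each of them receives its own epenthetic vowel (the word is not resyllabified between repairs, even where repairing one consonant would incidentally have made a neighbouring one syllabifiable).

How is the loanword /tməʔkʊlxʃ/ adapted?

hofəʔokʊloxoʃo

Substitution: /t/ → /h/, /m/ → /f/, giving /hfəʔkʊlxʃ/.
Under (C)V, the unsyllabifiable consonants are /h/, /ʔ/, /l/, /x/, /ʃ/ (no codas are permitted; onsets are limited to one consonant).
Each unlicensed consonant becomes the onset of a new syllable: /h/ → /ho/, /ʔ/ → /ʔo/, /l/ → /lo/, /x/ → /xo/, /ʃ/ → /ʃo/.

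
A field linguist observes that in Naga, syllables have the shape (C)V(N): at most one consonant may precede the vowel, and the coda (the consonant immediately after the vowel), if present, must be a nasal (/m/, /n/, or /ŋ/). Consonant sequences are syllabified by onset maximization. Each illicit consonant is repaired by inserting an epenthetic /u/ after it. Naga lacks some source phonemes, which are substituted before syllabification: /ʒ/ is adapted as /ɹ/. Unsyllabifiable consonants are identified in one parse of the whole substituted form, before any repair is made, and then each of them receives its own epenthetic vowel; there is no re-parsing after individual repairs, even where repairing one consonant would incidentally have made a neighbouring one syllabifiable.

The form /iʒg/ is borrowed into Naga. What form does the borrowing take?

Substitution: /ʒ/ → /ɹ/, giving /iɹg/.
The consonants /ɹ/, /g/ cannot be parsed into a legal (C)V(N) syllable (only a nasal (/m/, /n/, or /ŋ/) is licensed in coda position; onsets are limited to one consonant).
Epenthesis after each stranded consonant: /ɹ/ → /ɹu/, /g/ → /gu/.

iɹugu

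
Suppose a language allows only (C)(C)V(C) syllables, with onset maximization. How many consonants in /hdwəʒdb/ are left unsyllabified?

3

The consonants /h/, /d/, /b/ cannot be parsed into a legal (C)(C)V(C) syllable (at most one coda consonant is licensed; onsets may contain at most 2 consonants).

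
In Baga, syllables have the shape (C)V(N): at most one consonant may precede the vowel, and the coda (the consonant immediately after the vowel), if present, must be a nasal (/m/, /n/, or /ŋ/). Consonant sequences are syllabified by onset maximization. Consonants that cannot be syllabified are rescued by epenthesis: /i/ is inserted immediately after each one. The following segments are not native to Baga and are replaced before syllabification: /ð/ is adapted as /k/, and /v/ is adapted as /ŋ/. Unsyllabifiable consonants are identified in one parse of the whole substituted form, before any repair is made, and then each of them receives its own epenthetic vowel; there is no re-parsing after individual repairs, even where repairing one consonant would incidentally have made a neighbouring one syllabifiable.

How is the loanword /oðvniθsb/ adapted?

Substitution: /ð/ → /k/, /v/ → /ŋ/, giving /okŋniθsb/.
The consonants /k/, /ŋ/, /θ/, /s/, /b/ cannot be parsed into a legal (C)V(N) syllable (only a nasal (/m/, /n/, or /ŋ/) is licensed in coda position; onsets are limited to one consonant).
Inserting the epenthetic vowel yields /k/ → /ki/, /ŋ/ → /ŋi/, /θ/ → /θi/, /s/ → /si/, /b/ → /bi/.

okiŋiniθisibi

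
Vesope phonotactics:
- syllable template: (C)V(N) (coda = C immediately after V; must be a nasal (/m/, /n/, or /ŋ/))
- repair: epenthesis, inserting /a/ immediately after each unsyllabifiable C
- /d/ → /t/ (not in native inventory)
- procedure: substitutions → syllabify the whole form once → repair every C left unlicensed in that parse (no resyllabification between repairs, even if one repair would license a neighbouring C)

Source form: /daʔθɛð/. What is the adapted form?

taʔaθɛða

Substitution: /d/ → /t/, giving /taʔθɛð/.
Under (C)V(N), the unsyllabifiable consonants are /ʔ/, /ð/ (only a nasal (/m/, /n/, or /ŋ/) is licensed in coda position; onsets are limited to one consonant).
Epenthesis after each stranded consonant: /ʔ/ → /ʔa/, /ð/ → /ða/.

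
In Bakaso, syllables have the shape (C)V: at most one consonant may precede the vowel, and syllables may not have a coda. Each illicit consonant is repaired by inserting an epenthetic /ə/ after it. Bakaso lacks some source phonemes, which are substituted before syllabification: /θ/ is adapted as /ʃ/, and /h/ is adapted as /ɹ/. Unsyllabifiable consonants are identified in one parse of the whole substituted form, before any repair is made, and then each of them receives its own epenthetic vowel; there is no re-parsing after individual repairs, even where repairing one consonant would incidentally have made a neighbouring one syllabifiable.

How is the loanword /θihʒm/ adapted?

Substitution: /θ/ → /ʃ/, /h/ → /ɹ/, giving /ʃiɹʒm/.
Under (C)V, the unsyllabifiable consonants are /ɹ/, /ʒ/, /m/ (no codas are permitted; onsets are limited to one consonant).
Epenthesis after each stranded consonant: /ɹ/ → /ɹə/, /ʒ/ → /ʒə/, /m/ → /mə/.

ʃiɹəʒəmə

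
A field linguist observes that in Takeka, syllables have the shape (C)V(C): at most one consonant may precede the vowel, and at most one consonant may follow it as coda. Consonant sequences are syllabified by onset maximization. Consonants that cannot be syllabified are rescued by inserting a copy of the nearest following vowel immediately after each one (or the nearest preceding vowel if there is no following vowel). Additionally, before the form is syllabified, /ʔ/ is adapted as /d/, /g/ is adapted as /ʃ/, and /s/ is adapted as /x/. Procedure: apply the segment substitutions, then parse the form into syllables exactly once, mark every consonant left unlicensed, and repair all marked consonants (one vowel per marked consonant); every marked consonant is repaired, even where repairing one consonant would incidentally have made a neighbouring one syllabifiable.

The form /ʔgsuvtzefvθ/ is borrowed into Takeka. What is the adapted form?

duʃuxuvtezefveθe

Substitution: /ʔ/ → /d/, /g/ → /ʃ/, /s/ → /x/, giving /dʃxuvtzefvθ/.
Under (C)V(C), the unsyllabifiable consonants are /d/, /ʃ/, /t/, /v/, /θ/ (at most one coda consonant is licensed; onsets are limited to one consonant).
Epenthesis after each stranded consonant: /d/ → /du/, /ʃ/ → /ʃu/, /t/ → /te/, /v/ → /ve/, /θ/ → /θe/.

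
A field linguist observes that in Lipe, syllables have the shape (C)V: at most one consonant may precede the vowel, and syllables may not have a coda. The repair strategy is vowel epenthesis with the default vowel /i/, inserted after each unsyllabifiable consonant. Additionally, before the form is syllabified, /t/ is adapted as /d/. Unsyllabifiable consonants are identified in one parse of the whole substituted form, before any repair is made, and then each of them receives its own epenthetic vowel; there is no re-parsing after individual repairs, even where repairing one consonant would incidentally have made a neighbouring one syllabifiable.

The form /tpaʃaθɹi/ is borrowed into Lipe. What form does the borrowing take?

dipaʃaθiɹi

Substitution: /t/ → /d/, giving /dpaʃaθɹi/.
Under (C)V, the unsyllabifiable consonants are /d/, /θ/ (no codas are permitted; onsets are limited to one consonant).
Epenthesis after each stranded consonant: /d/ → /di/, /θ/ → /θi/.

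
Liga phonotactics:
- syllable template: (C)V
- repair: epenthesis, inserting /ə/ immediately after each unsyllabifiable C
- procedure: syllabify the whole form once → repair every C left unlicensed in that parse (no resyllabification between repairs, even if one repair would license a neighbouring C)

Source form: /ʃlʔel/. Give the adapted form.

ʃələʔelə

Syllabifying with onset maximization leaves /ʃ/, /l/, /l/ stranded (no codas are permitted; onsets are limited to one consonant).
Epenthesis after each stranded consonant: /ʃ/ → /ʃə/, /l/ → /lə/, /l/ → /lə/.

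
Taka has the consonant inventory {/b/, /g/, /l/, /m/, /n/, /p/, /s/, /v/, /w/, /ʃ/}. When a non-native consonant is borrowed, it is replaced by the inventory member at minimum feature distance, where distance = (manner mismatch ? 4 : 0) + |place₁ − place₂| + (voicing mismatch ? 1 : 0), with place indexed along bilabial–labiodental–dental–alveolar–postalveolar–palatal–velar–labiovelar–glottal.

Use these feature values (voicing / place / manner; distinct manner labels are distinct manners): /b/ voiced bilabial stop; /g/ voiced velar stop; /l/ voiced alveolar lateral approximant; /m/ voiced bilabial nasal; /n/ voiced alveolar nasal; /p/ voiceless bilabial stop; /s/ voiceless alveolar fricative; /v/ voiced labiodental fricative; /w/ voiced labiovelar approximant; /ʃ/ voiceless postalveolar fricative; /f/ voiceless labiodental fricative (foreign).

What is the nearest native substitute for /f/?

v

/v/ is closest: same manner (fricative), place distance 0 (labiodental→labiodental), voicing differs (+1); total 1. Next closest is /s/ at distance 2.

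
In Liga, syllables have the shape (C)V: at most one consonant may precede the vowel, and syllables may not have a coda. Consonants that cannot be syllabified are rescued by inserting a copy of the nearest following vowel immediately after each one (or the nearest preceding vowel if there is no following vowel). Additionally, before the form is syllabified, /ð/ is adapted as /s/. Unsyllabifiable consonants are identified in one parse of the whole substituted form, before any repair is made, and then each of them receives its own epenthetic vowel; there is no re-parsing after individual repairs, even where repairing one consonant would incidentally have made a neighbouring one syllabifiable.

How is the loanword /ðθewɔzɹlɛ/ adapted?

Substitution: /ð/ → /s/, giving /sθewɔzɹlɛ/.
Under (C)V, the unsyllabifiable consonants are /s/, /z/, /ɹ/ (no codas are permitted; onsets are limited to one consonant).
Each unlicensed consonant becomes the onset of a new syllable: /s/ → /se/, /z/ → /zɛ/, /ɹ/ → /ɹɛ/.

seθewɔzɛɹɛlɛ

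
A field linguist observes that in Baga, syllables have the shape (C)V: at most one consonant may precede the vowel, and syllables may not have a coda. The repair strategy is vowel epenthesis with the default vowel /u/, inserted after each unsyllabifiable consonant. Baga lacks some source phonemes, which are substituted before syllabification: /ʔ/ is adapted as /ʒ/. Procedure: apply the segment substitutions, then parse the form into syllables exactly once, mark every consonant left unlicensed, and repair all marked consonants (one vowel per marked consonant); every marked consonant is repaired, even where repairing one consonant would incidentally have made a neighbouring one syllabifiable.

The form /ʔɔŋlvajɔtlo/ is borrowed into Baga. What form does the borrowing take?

ʒɔŋuluvajɔtulo

Substitution: /ʔ/ → /ʒ/, giving /ʒɔŋlvajɔtlo/.
Under (C)V, the unsyllabifiable consonants are /ŋ/, /l/, /t/ (no codas are permitted; onsets are limited to one consonant).
Inserting the epenthetic vowel yields /ŋ/ → /ŋu/, /l/ → /lu/, /t/ → /tu/.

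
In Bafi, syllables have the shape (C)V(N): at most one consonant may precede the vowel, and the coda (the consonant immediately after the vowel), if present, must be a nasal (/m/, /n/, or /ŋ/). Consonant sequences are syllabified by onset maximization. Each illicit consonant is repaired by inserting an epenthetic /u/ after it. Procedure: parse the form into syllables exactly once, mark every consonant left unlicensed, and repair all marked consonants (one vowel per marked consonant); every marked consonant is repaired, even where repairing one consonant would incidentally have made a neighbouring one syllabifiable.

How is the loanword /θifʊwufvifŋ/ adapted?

The consonants /f/, /f/, /ŋ/ cannot be parsed into a legal (C)V(N) syllable (only a nasal (/m/, /n/, or /ŋ/) is licensed in coda position; onsets are limited to one consonant).
Inserting the epenthetic vowel yields /f/ → /fu/, /f/ → /fu/, /ŋ/ → /ŋu/.

θifʊwufuvifuŋu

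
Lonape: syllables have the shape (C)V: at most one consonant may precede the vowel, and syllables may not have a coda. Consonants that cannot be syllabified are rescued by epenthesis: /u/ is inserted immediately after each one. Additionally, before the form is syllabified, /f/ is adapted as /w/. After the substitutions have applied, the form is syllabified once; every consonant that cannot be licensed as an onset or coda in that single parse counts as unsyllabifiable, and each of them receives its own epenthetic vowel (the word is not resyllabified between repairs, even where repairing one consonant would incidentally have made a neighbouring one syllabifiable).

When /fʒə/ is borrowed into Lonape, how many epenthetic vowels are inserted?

After substitution the input is /wʒə/.
The unsyllabifiable consonants are /w/; each receives one epenthetic vowel.

1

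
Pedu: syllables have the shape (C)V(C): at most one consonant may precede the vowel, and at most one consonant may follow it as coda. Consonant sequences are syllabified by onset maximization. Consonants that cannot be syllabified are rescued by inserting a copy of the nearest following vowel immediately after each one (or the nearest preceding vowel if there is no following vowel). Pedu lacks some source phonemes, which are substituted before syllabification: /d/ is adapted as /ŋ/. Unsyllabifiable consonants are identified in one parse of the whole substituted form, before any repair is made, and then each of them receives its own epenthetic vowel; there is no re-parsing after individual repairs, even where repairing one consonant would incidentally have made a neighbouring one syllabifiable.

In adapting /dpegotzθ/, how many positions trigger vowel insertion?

3

After substitution the input is /ŋpegotzθ/.
The unsyllabifiable consonants are /ŋ/, /z/, /θ/; each receives one epenthetic vowel.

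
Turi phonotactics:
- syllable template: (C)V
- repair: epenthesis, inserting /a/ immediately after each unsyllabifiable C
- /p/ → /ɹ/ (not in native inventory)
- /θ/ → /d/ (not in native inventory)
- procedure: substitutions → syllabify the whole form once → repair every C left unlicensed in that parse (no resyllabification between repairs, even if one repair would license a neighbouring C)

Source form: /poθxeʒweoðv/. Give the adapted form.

ɹodaxeʒaweoðava

Substitution: /p/ → /ɹ/, /θ/ → /d/, giving /ɹodxeʒweoðv/.
Syllabifying with onset maximization leaves /d/, /ʒ/, /ð/, /v/ stranded (no codas are permitted; onsets are limited to one consonant).
Epenthesis after each stranded consonant: /d/ → /da/, /ʒ/ → /ʒa/, /ð/ → /ða/, /v/ → /va/.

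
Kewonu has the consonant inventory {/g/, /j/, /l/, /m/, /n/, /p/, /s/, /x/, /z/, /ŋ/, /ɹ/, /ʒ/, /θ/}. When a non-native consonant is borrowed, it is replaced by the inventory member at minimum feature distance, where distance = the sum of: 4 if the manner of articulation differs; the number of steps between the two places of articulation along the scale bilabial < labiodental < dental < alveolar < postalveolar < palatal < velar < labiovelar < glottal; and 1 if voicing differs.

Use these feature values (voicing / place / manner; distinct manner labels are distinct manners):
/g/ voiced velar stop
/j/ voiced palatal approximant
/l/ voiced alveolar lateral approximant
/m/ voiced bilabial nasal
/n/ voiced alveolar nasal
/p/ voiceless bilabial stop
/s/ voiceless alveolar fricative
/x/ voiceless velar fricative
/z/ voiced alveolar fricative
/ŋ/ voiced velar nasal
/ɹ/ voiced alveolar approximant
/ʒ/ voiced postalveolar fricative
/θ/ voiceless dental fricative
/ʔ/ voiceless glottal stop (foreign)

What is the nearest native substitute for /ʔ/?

g

/g/ is closest: same manner (stop), place distance 2 (glottal→velar), voicing differs (+1); total 3. Next closest is /x/ at distance 6.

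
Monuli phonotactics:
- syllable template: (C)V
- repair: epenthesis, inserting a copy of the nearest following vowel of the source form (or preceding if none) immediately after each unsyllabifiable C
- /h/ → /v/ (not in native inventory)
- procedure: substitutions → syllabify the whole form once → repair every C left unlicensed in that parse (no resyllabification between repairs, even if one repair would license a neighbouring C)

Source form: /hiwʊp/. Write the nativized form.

viwʊpʊ

Substitution: /h/ → /v/, giving /viwʊp/.
Under (C)V, the unsyllabifiable consonants are /p/ (no codas are permitted; onsets are limited to one consonant).
Each unlicensed consonant becomes the onset of a new syllable: /p/ → /pʊ/.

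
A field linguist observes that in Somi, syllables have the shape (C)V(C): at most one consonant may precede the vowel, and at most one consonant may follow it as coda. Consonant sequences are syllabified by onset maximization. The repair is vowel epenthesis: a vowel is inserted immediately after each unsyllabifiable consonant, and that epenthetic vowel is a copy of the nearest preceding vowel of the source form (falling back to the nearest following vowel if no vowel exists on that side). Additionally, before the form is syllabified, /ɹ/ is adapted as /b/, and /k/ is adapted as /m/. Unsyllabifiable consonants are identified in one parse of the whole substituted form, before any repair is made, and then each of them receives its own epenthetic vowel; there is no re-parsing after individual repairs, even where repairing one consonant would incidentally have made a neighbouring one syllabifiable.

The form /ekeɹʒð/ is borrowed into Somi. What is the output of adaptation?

emebʒeðe

Substitution: /k/ → /m/, /ɹ/ → /b/, giving /emebʒð/.
The consonants /ʒ/, /ð/ cannot be parsed into a legal (C)V(C) syllable (at most one coda consonant is licensed; onsets are limited to one consonant).
Epenthesis after each stranded consonant: /ʒ/ → /ʒe/, /ð/ → /ðe/.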